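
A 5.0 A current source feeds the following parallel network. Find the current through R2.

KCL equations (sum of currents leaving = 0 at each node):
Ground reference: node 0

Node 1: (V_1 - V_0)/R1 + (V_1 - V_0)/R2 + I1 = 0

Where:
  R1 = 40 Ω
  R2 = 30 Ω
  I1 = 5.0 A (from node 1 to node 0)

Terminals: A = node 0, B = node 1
All resistors sit directly between nodes 0 and 1, so they are in parallel and share one voltage V; the full source current 5 A splits among them.
1/R_par = 1/40 + 1/30 = 0.05833 S  =>  R_par = 17.14 Ω
V = I × R_par = 5 × 17.14 = 85.71 V
I_R2 = V/R2 = 85.71/30 = 2.857 A

Final answer: 2.857 A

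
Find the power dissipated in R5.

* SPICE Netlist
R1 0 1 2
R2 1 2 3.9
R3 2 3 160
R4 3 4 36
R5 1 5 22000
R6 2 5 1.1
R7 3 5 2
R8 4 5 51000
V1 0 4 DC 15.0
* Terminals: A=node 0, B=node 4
Nodal analysis, taking node 4 as the 0 V reference.
Source V1 fixes V_0 = 15 V.
KCL at each unknown node (sum of currents leaving = 0; resistances in Ω):
  Node 1: (V_1 - 15)/2 + (V_1 - V_2)/3.9 + (V_1 - V_5)/22000 = 0
  Node 2: (V_2 - V_1)/3.9 + (V_2 - V_3)/160 + (V_2 - V_5)/1.1 = 0
  Node 3: (V_3 - V_2)/160 + (V_3 - 0)/36 + (V_3 - V_5)/2 = 0
  Node 5: (V_5 - V_1)/22000 + (V_5 - V_2)/1.1 + (V_5 - V_3)/2 + (V_5 - 0)/51000 = 0
Collecting terms (coefficients in siemens):
  0.7565·V_1 - 0.2564·V_2 - 0.00004545·V_5 = 7.5
  1.172·V_2 - 0.2564·V_1 - 0.00625·V_3 - 0.9091·V_5 = 0
  0.534·V_3 - 0.00625·V_2 - 0.5·V_5 = 0
  1.409·V_5 - 0.00004545·V_1 - 0.9091·V_2 - 0.5·V_3 = 0
Solving these 4 simultaneous equations (Gaussian elimination) gives:
  V_1 = 14.33 V, V_2 = 13.03 V, V_3 = 12.01 V, V_5 = 12.67 V
I_R5 = (V_1 - V_5)/R5 = (14.33 - 12.67)/22000 = 0.00007557 A
P_R5 = I_R5² × R5 = (0.00007557)² × 22000 = 0.0001256 W

Final answer: 0.0001256 W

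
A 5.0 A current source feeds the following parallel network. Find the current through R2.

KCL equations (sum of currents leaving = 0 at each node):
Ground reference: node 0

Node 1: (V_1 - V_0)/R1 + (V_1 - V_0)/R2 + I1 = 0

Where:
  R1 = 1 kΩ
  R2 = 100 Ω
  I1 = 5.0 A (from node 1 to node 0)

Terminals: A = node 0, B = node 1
All resistors sit directly between nodes 0 and 1, so they are in parallel and share one voltage V; the full source current 5 A splits among them.
1/R_par = 1/1000 + 1/100 = 0.011 S  =>  R_par = 90.91 Ω
V = I × R_par = 5 × 90.91 = 454.5 V
I_R2 = V/R2 = 454.5/100 = 4.545 A

Final answer: 4.545 A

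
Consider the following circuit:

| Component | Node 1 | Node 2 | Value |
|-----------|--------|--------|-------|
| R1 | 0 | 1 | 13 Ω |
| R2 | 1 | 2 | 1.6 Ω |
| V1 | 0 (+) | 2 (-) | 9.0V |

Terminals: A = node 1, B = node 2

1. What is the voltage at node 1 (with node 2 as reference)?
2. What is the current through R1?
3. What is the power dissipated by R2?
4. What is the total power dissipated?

Nodal analysis, taking node 2 as the 0 V reference.
Source V1 fixes V_0 = 9 V.
KCL at each unknown node (sum of currents leaving = 0; resistances in Ω):
  Node 1: (V_1 - 9)/13 + (V_1 - 0)/1.6 = 0
Collecting terms: 0.7019 × V_1 = 0.6923  =>  V_1 = 0.9863 V
Part 1:
  Read off the nodal solution: V_1 = 0.9863 V
Part 2:
  I_R1 = (V_0 - V_1)/R1 = (9 - 0.9863)/13 = 0.6164 A
  Magnitude: I_R1 = 0.6164 A
Part 3:
  I_R2 = (V_1 - V_2)/R2 = (0.9863 - 0)/1.6 = 0.6164 A
  P_R2 = I_R2² × R2 = (0.6164)² × 1.6 = 0.608 W
Part 4:
  Power in each resistor, P = (ΔV)²/R:
    P_R1 = (9 - 0.9863)²/13 = 4.94 W
    P_R2 = (0.9863 - 0)²/1.6 = 0.608 W
  P_total = P_R1 + P_R2 = 5.548 W

Final answers:
1. V_1 = 0.9863 V
2. I_R1 = 0.6164 A
3. P_R2 = 0.608 W
4. P_total = 5.548 W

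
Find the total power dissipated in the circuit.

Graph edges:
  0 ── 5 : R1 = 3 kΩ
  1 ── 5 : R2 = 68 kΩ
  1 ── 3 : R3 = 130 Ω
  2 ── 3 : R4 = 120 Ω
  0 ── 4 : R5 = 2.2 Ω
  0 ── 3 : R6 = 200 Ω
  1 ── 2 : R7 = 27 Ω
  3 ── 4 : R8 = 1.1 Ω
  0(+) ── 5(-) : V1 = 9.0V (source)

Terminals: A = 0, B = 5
Nodal analysis, taking node 5 as the 0 V reference.
Source V1 fixes V_0 = 9 V.
KCL at each unknown node (sum of currents leaving = 0; resistances in Ω):
  Node 1: (V_1 - 0)/68000 + (V_1 - V_3)/130 + (V_1 - V_2)/27 = 0
  Node 2: (V_2 - V_3)/120 + (V_2 - V_1)/27 = 0
  Node 3: (V_3 - V_1)/130 + (V_3 - V_2)/120 + (V_3 - 9)/200 + (V_3 - V_4)/1.1 = 0
  Node 4: (V_4 - 9)/2.2 + (V_4 - V_3)/1.1 = 0
Collecting terms (coefficients in siemens):
  0.04474·V_1 - 0.03704·V_2 - 0.007692·V_3 = 0
  0.04537·V_2 - 0.03704·V_1 - 0.008333·V_3 = 0
  0.9301·V_3 - 0.007692·V_1 - 0.008333·V_2 - 0.9091·V_4 = 0.045
  1.364·V_4 - 0.9091·V_3 = 4.091
Solving these 4 simultaneous equations (Gaussian elimination) gives:
  V_1 = 8.99 V, V_2 = 8.992 V, V_3 = 9 V, V_4 = 9 V
Power in each resistor, P = (ΔV)²/R:
  P_R1 = (9 - 0)²/3000 = 0.027 W
  P_R2 = (8.99 - 0)²/68000 = 0.001189 W
  P_R3 = (8.99 - 9)²/130 = 0.00000064 W
  P_R4 = (8.992 - 9)²/120 = 0.000000462 W
  P_R5 = (9 - 9)²/2.2 = 0.00000003722 W
  P_R6 = (9 - 9)²/200 = 0.0000000009211 W
  P_R7 = (8.99 - 8.992)²/27 = 0.000000104 W
  P_R8 = (9 - 9)²/1.1 = 0.00000001861 W
P_total = P_R1 + P_R2 + P_R3 + P_R4 + P_R5 + P_R6 + P_R7 + P_R8 = 0.02819 W

Final answer: 0.02819 W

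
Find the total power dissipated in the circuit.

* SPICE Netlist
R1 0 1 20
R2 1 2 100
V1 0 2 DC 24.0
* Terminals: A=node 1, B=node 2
Nodal analysis, taking node 2 as the 0 V reference.
Source V1 fixes V_0 = 24 V.
KCL at each unknown node (sum of currents leaving = 0; resistances in Ω):
  Node 1: (V_1 - 24)/20 + (V_1 - 0)/100 = 0
Collecting terms: 0.06 × V_1 = 1.2  =>  V_1 = 20 V
Power in each resistor, P = (ΔV)²/R:
  P_R1 = (24 - 20)²/20 = 0.8 W
  P_R2 = (20 - 0)²/100 = 4 W
P_total = P_R1 + P_R2 = 4.8 W

Final answer: 4.8 W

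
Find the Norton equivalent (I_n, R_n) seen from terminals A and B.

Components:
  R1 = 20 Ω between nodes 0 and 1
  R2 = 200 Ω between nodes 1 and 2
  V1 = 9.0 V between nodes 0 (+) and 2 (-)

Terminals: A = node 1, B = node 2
Find the Thévenin equivalent first; then I_n = V_th/R_th and R_n = R_th.
Step 1 — V_th is the open-circuit voltage V_A - V_B (nothing connected across the terminals).
Nodal analysis, taking node 2 as the 0 V reference.
Source V1 fixes V_0 = 9 V.
KCL at each unknown node (sum of currents leaving = 0; resistances in Ω):
  Node 1: (V_1 - 9)/20 + (V_1 - 0)/200 = 0
Collecting terms: 0.055 × V_1 = 0.45  =>  V_1 = 8.182 V
V_th = V_1 - V_2 = 8.182 - 0 = 8.182 V
Step 2 — R_th: zero the source — replace V1 by a short circuit (node 2 merges into node 0) — and find the resistance seen between A (node 1) and B (node 0).
Reduce the network between node 1 (A) and node 0 (B) by series/parallel combination:
  Rp1 = R1 ‖ R2 (parallel, both between nodes 0 and 1) = 1/(1/20 + 1/200) = 18.18 Ω
R_th = 18.18 Ω
I_n = V_th/R_th = 8.182/18.18 = 0.45 A, and R_n = R_th = 18.18 Ω

Final answer: I_n = 0.45 A, R_n = 18.18 Ω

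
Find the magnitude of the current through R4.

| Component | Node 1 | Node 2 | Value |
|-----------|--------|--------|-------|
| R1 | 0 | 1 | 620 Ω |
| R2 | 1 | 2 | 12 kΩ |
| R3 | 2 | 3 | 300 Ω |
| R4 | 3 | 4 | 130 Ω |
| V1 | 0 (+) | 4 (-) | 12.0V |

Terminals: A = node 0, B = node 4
Nodal analysis, taking node 4 as the 0 V reference.
Source V1 fixes V_0 = 12 V.
KCL at each unknown node (sum of currents leaving = 0; resistances in Ω):
  Node 1: (V_1 - 12)/620 + (V_1 - V_2)/12000 = 0
  Node 2: (V_2 - V_1)/12000 + (V_2 - V_3)/300 = 0
  Node 3: (V_3 - V_2)/300 + (V_3 - 0)/130 = 0
Collecting terms (coefficients in siemens):
  0.001696·V_1 - 0.00008333·V_2 = 0.01935
  0.003417·V_2 - 0.00008333·V_1 - 0.003333·V_3 = 0
  0.01103·V_3 - 0.003333·V_2 = 0
Solving these 3 simultaneous equations (Gaussian elimination) gives:
  V_1 = 11.43 V, V_2 = 0.3954 V, V_3 = 0.1195 V
I_R4 = (V_3 - V_4)/R4 = (0.1195 - 0)/130 = 0.0009195 A
|I_R4| = 0.0009195 A

Final answer: |I_R4| = 0.0009195 A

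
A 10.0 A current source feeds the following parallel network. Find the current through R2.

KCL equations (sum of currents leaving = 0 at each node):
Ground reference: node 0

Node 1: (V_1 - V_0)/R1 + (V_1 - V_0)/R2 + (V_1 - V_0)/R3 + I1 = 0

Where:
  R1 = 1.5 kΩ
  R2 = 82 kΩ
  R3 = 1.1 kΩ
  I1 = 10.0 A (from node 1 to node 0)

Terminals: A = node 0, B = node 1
All resistors sit directly between nodes 0 and 1, so they are in parallel and share one voltage V; the full source current 10 A splits among them.
1/R_par = 1/1500 + 1/82000 + 1/1100 = 0.001588 S  =>  R_par = 629.7 Ω
V = I × R_par = 10 × 629.7 = 6297 V
I_R2 = V/R2 = 6297/82000 = 0.0768 A

Final answer: 0.0768 A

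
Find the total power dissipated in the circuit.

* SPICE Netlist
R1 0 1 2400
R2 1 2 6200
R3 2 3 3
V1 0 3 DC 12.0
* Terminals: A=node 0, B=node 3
Nodal analysis, taking node 3 as the 0 V reference.
Source V1 fixes V_0 = 12 V.
KCL at each unknown node (sum of currents leaving = 0; resistances in Ω):
  Node 1: (V_1 - 12)/2400 + (V_1 - V_2)/6200 = 0
  Node 2: (V_2 - V_1)/6200 + (V_2 - 0)/3 = 0
Collecting terms (coefficients in siemens):
  0.000578·V_1 - 0.0001613·V_2 = 0.005
  0.3335·V_2 - 0.0001613·V_1 = 0
Determinant D = (0.000578)(0.3335) - (-0.0001613)(-0.0001613) = 0.0001927
V_1 = [(0.005)(0.3335) - (-0.0001613)(0)]/D = 8.652 V
V_2 = [(0.000578)(0) - (0.005)(-0.0001613)]/D = 0.004185 V
Power in each resistor, P = (ΔV)²/R:
  P_R1 = (12 - 8.652)²/2400 = 0.00467 W
  P_R2 = (8.652 - 0.004185)²/6200 = 0.01206 W
  P_R3 = (0.004185 - 0)²/3 = 0.000005837 W
P_total = P_R1 + P_R2 + P_R3 = 0.01674 W

Final answer: 0.01674 W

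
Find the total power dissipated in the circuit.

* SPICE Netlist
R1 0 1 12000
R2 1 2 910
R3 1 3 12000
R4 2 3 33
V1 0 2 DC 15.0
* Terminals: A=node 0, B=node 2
Nodal analysis, taking node 2 as the 0 V reference.
Source V1 fixes V_0 = 15 V.
KCL at each unknown node (sum of currents leaving = 0; resistances in Ω):
  Node 1: (V_1 - 15)/12000 + (V_1 - 0)/910 + (V_1 - V_3)/12000 = 0
  Node 3: (V_3 - V_1)/12000 + (V_3 - 0)/33 = 0
Collecting terms (coefficients in siemens):
  0.001266·V_1 - 0.00008333·V_3 = 0.00125
  0.03039·V_3 - 0.00008333·V_1 = 0
Determinant D = (0.001266)(0.03039) - (-0.00008333)(-0.00008333) = 0.00003845
V_1 = [(0.00125)(0.03039) - (-0.00008333)(0)]/D = 0.9879 V
V_3 = [(0.001266)(0) - (0.00125)(-0.00008333)]/D = 0.002709 V
Power in each resistor, P = (ΔV)²/R:
  P_R1 = (15 - 0.9879)²/12000 = 0.01636 W
  P_R2 = (0.9879 - 0)²/910 = 0.001072 W
  P_R3 = (0.9879 - 0.002709)²/12000 = 0.00008088 W
  P_R4 = (0 - 0.002709)²/33 = 0.0000002224 W
P_total = P_R1 + P_R2 + P_R3 + P_R4 = 0.01752 W

Final answer: 0.01752 W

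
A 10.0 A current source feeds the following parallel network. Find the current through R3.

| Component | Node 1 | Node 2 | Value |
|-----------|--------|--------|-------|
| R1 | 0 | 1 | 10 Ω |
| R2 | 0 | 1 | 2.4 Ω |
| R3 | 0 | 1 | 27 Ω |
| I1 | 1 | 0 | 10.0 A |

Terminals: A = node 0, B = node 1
All resistors sit directly between nodes 0 and 1, so they are in parallel and share one voltage V; the full source current 10 A splits among them.
1/R_par = 1/10 + 1/2.4 + 1/27 = 0.5537 S  =>  R_par = 1.806 Ω
V = I × R_par = 10 × 1.806 = 18.06 V
I_R3 = V/R3 = 18.06/27 = 0.6689 A

Final answer: 0.6689 A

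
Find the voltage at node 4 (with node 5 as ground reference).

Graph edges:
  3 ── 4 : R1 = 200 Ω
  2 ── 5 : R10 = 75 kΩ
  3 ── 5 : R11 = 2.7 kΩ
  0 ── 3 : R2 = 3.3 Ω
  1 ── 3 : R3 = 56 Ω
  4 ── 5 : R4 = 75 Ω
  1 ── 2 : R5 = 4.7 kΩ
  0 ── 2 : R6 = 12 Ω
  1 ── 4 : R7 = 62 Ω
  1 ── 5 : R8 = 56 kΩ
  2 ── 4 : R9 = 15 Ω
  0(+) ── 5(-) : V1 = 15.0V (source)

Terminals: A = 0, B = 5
Nodal analysis, taking node 5 as the 0 V reference.
Source V1 fixes V_0 = 15 V.
KCL at each unknown node (sum of currents leaving = 0; resistances in Ω):
  Node 1: (V_1 - V_3)/56 + (V_1 - V_2)/4700 + (V_1 - V_4)/62 + (V_1 - 0)/56000 = 0
  Node 2: (V_2 - V_1)/4700 + (V_2 - 15)/12 + (V_2 - V_4)/15 + (V_2 - 0)/75000 = 0
  Node 3: (V_3 - V_4)/200 + (V_3 - 15)/3.3 + (V_3 - V_1)/56 + (V_3 - 0)/2700 = 0
  Node 4: (V_4 - V_3)/200 + (V_4 - 0)/75 + (V_4 - V_1)/62 + (V_4 - V_2)/15 = 0
Collecting terms (coefficients in siemens):
  0.03422·V_1 - 0.0002128·V_2 - 0.01786·V_3 - 0.01613·V_4 = 0
  0.1502·V_2 - 0.0002128·V_1 - 0.06667·V_4 = 1.25
  0.3263·V_3 - 0.01786·V_1 - 0.005·V_4 = 4.545
  0.1011·V_4 - 0.01613·V_1 - 0.06667·V_2 - 0.005·V_3 = 0
Solving these 4 simultaneous equations (Gaussian elimination) gives:
  V_1 = 13.41 V, V_2 = 13.59 V, V_3 = 14.85 V, V_4 = 11.83 V
The requested potential is V_4 = 11.83 V.

Final answer: V_4 = 11.83 V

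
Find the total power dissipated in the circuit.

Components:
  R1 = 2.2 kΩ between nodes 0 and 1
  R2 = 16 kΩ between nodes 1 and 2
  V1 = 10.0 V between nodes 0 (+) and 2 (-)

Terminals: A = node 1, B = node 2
Nodal analysis, taking node 2 as the 0 V reference.
Source V1 fixes V_0 = 10 V.
KCL at each unknown node (sum of currents leaving = 0; resistances in Ω):
  Node 1: (V_1 - 10)/2200 + (V_1 - 0)/16000 = 0
Collecting terms: 0.000517 × V_1 = 0.004545  =>  V_1 = 8.791 V
Power in each resistor, P = (ΔV)²/R:
  P_R1 = (10 - 8.791)²/2200 = 0.0006642 W
  P_R2 = (8.791 - 0)²/16000 = 0.00483 W
P_total = P_R1 + P_R2 = 0.005495 W

Final answer: 0.005495 W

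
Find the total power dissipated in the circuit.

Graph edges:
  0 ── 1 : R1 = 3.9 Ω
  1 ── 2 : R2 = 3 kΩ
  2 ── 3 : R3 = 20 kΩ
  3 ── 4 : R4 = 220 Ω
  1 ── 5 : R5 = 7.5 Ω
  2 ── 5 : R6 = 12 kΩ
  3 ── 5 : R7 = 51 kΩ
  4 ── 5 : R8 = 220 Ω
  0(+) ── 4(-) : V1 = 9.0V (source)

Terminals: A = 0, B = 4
Nodal analysis, taking node 4 as the 0 V reference.
Source V1 fixes V_0 = 9 V.
KCL at each unknown node (sum of currents leaving = 0; resistances in Ω):
  Node 1: (V_1 - 9)/3.9 + (V_1 - V_2)/3000 + (V_1 - V_5)/7.5 = 0
  Node 2: (V_2 - V_1)/3000 + (V_2 - V_3)/20000 + (V_2 - V_5)/12000 = 0
  Node 3: (V_3 - V_2)/20000 + (V_3 - 0)/220 + (V_3 - V_5)/51000 = 0
  Node 5: (V_5 - V_1)/7.5 + (V_5 - V_2)/12000 + (V_5 - V_3)/51000 + (V_5 - 0)/220 = 0
Collecting terms (coefficients in siemens):
  0.3901·V_1 - 0.0003333·V_2 - 0.1333·V_5 = 2.308
  0.0004667·V_2 - 0.0003333·V_1 - 0.00005·V_3 - 0.00008333·V_5 = 0
  0.004615·V_3 - 0.00005·V_2 - 0.00001961·V_5 = 0
  0.138·V_5 - 0.1333·V_1 - 0.00008333·V_2 - 0.00001961·V_3 = 0
Solving these 4 simultaneous equations (Gaussian elimination) gives:
  V_1 = 8.846 V, V_2 = 7.859 V, V_3 = 0.1215 V, V_5 = 8.553 V
Power in each resistor, P = (ΔV)²/R:
  P_R1 = (9 - 8.846)²/3.9 = 0.006063 W
  P_R2 = (8.846 - 7.859)²/3000 = 0.0003248 W
  P_R3 = (7.859 - 0.1215)²/20000 = 0.002994 W
  P_R4 = (0.1215 - 0)²/220 = 0.00006708 W
  P_R5 = (8.846 - 8.553)²/7.5 = 0.01147 W
  P_R6 = (7.859 - 8.553)²/12000 = 0.00004013 W
  P_R7 = (0.1215 - 8.553)²/51000 = 0.001394 W
  P_R8 = (0 - 8.553)²/220 = 0.3325 W
P_total = P_R1 + P_R2 + P_R3 + P_R4 + P_R5 + P_R6 + P_R7 + P_R8 = 0.3549 W

Final answer: 0.3549 W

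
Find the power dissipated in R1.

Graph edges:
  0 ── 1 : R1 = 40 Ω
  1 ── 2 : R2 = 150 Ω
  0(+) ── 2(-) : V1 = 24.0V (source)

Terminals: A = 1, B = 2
Nodal analysis, taking node 2 as the 0 V reference.
Source V1 fixes V_0 = 24 V.
KCL at each unknown node (sum of currents leaving = 0; resistances in Ω):
  Node 1: (V_1 - 24)/40 + (V_1 - 0)/150 = 0
Collecting terms: 0.03167 × V_1 = 0.6  =>  V_1 = 18.95 V
I_R1 = (V_0 - V_1)/R1 = (24 - 18.95)/40 = 0.1263 A
P_R1 = I_R1² × R1 = (0.1263)² × 40 = 0.6382 W

Final answer: 0.6382 W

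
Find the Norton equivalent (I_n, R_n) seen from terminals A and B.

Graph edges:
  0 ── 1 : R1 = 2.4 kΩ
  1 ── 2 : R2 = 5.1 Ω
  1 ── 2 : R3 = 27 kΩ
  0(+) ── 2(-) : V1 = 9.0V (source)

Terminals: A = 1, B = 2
Find the Thévenin equivalent first; then I_n = V_th/R_th and R_n = R_th.
Step 1 — V_th is the open-circuit voltage V_A - V_B (nothing connected across the terminals).
Nodal analysis, taking node 2 as the 0 V reference.
Source V1 fixes V_0 = 9 V.
KCL at each unknown node (sum of currents leaving = 0; resistances in Ω):
  Node 1: (V_1 - 9)/2400 + (V_1 - 0)/5.1 + (V_1 - 0)/27000 = 0
Collecting terms: 0.1965 × V_1 = 0.00375  =>  V_1 = 0.01908 V
V_th = V_1 - V_2 = 0.01908 - 0 = 0.01908 V
Step 2 — R_th: zero the source — replace V1 by a short circuit (node 2 merges into node 0) — and find the resistance seen between A (node 1) and B (node 0).
Reduce the network between node 1 (A) and node 0 (B) by series/parallel combination:
  Rp1 = R1 ‖ R2 ‖ R3 (parallel, all between nodes 0 and 1) = 1/(1/2400 + 1/5.1 + 1/27000) = 5.088 Ω
R_th = 5.088 Ω
I_n = V_th/R_th = 0.01908/5.088 = 0.00375 A, and R_n = R_th = 5.088 Ω

Final answer: I_n = 0.00375 A, R_n = 5.088 Ω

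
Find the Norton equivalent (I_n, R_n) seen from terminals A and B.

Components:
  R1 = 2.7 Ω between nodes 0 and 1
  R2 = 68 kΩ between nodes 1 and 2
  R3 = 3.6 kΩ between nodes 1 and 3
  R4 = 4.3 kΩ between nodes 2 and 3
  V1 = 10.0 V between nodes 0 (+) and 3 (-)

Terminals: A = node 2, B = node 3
Find the Thévenin equivalent first; then I_n = V_th/R_th and R_n = R_th.
Step 1 — V_th is the open-circuit voltage V_A - V_B (nothing connected across the terminals).
Nodal analysis, taking node 3 as the 0 V reference.
Source V1 fixes V_0 = 10 V.
KCL at each unknown node (sum of currents leaving = 0; resistances in Ω):
  Node 1: (V_1 - 10)/2.7 + (V_1 - V_2)/68000 + (V_1 - 0)/3600 = 0
  Node 2: (V_2 - V_1)/68000 + (V_2 - 0)/4300 = 0
Collecting terms (coefficients in siemens):
  0.3707·V_1 - 0.00001471·V_2 = 3.704
  0.0002473·V_2 - 0.00001471·V_1 = 0
Determinant D = (0.3707)(0.0002473) - (-0.00001471)(-0.00001471) = 0.00009165
V_1 = [(3.704)(0.0002473) - (-0.00001471)(0)]/D = 9.992 V
V_2 = [(0.3707)(0) - (3.704)(-0.00001471)]/D = 0.5943 V
V_th = V_2 - V_3 = 0.5943 - 0 = 0.5943 V
Step 2 — R_th: zero the source — replace V1 by a short circuit (node 3 merges into node 0) — and find the resistance seen between A (node 2) and B (node 0).
Reduce the network between node 2 (A) and node 0 (B) by series/parallel combination:
  Rp1 = R1 ‖ R3 (parallel, both between nodes 0 and 1) = 1/(1/2.7 + 1/3600) = 2.698 Ω
  Rs1 = R2 + Rp1 (series, joined only at node 1) = 68000 + 2.698 = 68000 Ω
  Rp2 = R4 ‖ Rs1 (parallel, both between nodes 0 and 2) = 1/(1/4300 + 1/68000) = 4044 Ω
R_th = 4.044 kΩ
I_n = V_th/R_th = 0.5943/4044 = 0.0001469 A, and R_n = R_th = 4.044 kΩ

Final answer: I_n = 0.0001469 A, R_n = 4.044 kΩ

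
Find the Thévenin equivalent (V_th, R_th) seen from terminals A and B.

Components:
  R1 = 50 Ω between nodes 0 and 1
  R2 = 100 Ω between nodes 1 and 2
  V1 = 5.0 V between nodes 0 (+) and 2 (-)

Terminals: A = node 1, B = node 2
Step 1 — V_th is the open-circuit voltage V_A - V_B (nothing connected across the terminals).
Nodal analysis, taking node 2 as the 0 V reference.
Source V1 fixes V_0 = 5 V.
KCL at each unknown node (sum of currents leaving = 0; resistances in Ω):
  Node 1: (V_1 - 5)/50 + (V_1 - 0)/100 = 0
Collecting terms: 0.03 × V_1 = 0.1  =>  V_1 = 3.333 V
V_th = V_1 - V_2 = 3.333 - 0 = 3.333 V
Step 2 — R_th: zero the source — replace V1 by a short circuit (node 2 merges into node 0) — and find the resistance seen between A (node 1) and B (node 0).
Reduce the network between node 1 (A) and node 0 (B) by series/parallel combination:
  Rp1 = R1 ‖ R2 (parallel, both between nodes 0 and 1) = 1/(1/50 + 1/100) = 33.33 Ω
R_th = 33.33 Ω

Final answer: V_th = 3.333 V, R_th = 33.33 Ω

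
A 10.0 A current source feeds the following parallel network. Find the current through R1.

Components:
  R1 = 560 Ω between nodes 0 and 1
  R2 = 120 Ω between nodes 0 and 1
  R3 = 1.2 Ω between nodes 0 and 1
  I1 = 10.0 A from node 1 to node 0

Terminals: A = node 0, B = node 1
All resistors sit directly between nodes 0 and 1, so they are in parallel and share one voltage V; the full source current 10 A splits among them.
1/R_par = 1/560 + 1/120 + 1/1.2 = 0.8435 S  =>  R_par = 1.186 Ω
V = I × R_par = 10 × 1.186 = 11.86 V
I_R1 = V/R1 = 11.86/560 = 0.02117 A

Final answer: 0.02117 A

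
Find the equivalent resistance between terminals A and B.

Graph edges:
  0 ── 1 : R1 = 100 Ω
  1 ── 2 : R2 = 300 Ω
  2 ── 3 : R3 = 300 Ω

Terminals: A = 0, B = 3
Reduce the network between node 0 (A) and node 3 (B) by series/parallel combination:
  Rs1 = R1 + R2 (series, joined only at node 1) = 100 + 300 = 400 Ω
  Rs2 = R3 + Rs1 (series, joined only at node 2) = 300 + 400 = 700 Ω
R_eq = 700 Ω

Final answer: 700 Ω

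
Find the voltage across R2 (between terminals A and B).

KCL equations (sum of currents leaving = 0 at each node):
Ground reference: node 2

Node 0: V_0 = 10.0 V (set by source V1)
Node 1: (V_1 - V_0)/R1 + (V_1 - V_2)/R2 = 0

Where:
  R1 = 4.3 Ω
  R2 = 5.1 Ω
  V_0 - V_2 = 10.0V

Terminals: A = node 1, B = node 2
R1 and R2 are in series across V1 (node 0 → node 1 → node 2), and the output A–B is taken across R2, so this is a voltage divider.
Series current: I = V1/(R1 + R2) = 10/(4.3 + 5.1) = 10/9.4 = 1.064 A
V_R2 = I × R2 = V1 × R2/(R1 + R2) = 10 × 5.1/9.4 = 5.426 V

Final answer: 5.426 V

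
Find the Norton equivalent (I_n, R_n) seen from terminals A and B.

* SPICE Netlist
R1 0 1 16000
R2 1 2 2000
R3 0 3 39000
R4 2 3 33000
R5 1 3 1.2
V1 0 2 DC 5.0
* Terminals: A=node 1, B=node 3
Find the Thévenin equivalent first; then I_n = V_th/R_th and R_n = R_th.
Step 1 — V_th is the open-circuit voltage V_A - V_B (nothing connected across the terminals).
Nodal analysis, taking node 2 as the 0 V reference.
Source V1 fixes V_0 = 5 V.
KCL at each unknown node (sum of currents leaving = 0; resistances in Ω):
  Node 1: (V_1 - 5)/16000 + (V_1 - 0)/2000 + (V_1 - V_3)/1.2 = 0
  Node 3: (V_3 - 5)/39000 + (V_3 - 0)/33000 + (V_3 - V_1)/1.2 = 0
Collecting terms (coefficients in siemens):
  0.8339·V_1 - 0.8333·V_3 = 0.0003125
  0.8334·V_3 - 0.8333·V_1 = 0.0001282
Determinant D = (0.8339)(0.8334) - (-0.8333)(-0.8333) = 0.0005154
V_1 = [(0.0003125)(0.8334) - (-0.8333)(0.0001282)]/D = 0.7126 V
V_3 = [(0.8339)(0.0001282) - (0.0003125)(-0.8333)]/D = 0.7127 V
V_th = V_1 - V_3 = 0.7126 - 0.7127 = -0.000106 V
Step 2 — R_th: zero the source — replace V1 by a short circuit (node 2 merges into node 0) — and find the resistance seen between A (node 1) and B (node 3).
Reduce the network between node 1 (A) and node 3 (B) by series/parallel combination:
  Rp1 = R1 ‖ R2 (parallel, both between nodes 0 and 1) = 1/(1/16000 + 1/2000) = 1778 Ω
  Rp2 = R3 ‖ R4 (parallel, both between nodes 0 and 3) = 1/(1/39000 + 1/33000) = 17880 Ω
  Rs1 = Rp1 + Rp2 (series, joined only at node 0) = 1778 + 17880 = 19650 Ω
  Rp3 = R5 ‖ Rs1 (parallel, both between nodes 1 and 3) = 1/(1/1.2 + 1/19650) = 1.2 Ω
R_th = 1.2 Ω
I_n = V_th/R_th = -0.000106/1.2 = -0.00008834 A, and R_n = R_th = 1.2 Ω

Final answer: I_n = -8.834e-05 A, R_n = 1.2 Ω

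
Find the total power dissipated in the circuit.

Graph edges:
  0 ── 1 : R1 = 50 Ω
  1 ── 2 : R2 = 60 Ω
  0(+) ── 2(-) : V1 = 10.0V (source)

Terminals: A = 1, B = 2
Nodal analysis, taking node 2 as the 0 V reference.
Source V1 fixes V_0 = 10 V.
KCL at each unknown node (sum of currents leaving = 0; resistances in Ω):
  Node 1: (V_1 - 10)/50 + (V_1 - 0)/60 = 0
Collecting terms: 0.03667 × V_1 = 0.2  =>  V_1 = 5.455 V
Power in each resistor, P = (ΔV)²/R:
  P_R1 = (10 - 5.455)²/50 = 0.4132 W
  P_R2 = (5.455 - 0)²/60 = 0.4959 W
P_total = P_R1 + P_R2 = 0.9091 W

Final answer: 0.9091 W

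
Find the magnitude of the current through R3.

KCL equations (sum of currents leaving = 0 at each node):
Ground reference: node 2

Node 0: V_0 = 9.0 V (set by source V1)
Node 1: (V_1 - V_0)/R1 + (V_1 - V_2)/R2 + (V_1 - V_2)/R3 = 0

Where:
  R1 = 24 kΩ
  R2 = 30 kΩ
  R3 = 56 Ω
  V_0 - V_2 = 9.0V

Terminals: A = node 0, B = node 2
Nodal analysis, taking node 2 as the 0 V reference.
Source V1 fixes V_0 = 9 V.
KCL at each unknown node (sum of currents leaving = 0; resistances in Ω):
  Node 1: (V_1 - 9)/24000 + (V_1 - 0)/30000 + (V_1 - 0)/56 = 0
Collecting terms: 0.01793 × V_1 = 0.000375  =>  V_1 = 0.02091 V
I_R3 = (V_1 - V_2)/R3 = (0.02091 - 0)/56 = 0.0003734 A
|I_R3| = 0.0003734 A

Final answer: |I_R3| = 0.0003734 A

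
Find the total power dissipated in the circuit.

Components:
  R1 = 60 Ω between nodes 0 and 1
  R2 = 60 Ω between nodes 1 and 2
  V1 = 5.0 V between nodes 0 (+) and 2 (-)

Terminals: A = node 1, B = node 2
Nodal analysis, taking node 2 as the 0 V reference.
Source V1 fixes V_0 = 5 V.
KCL at each unknown node (sum of currents leaving = 0; resistances in Ω):
  Node 1: (V_1 - 5)/60 + (V_1 - 0)/60 = 0
Collecting terms: 0.03333 × V_1 = 0.08333  =>  V_1 = 2.5 V
Power in each resistor, P = (ΔV)²/R:
  P_R1 = (5 - 2.5)²/60 = 0.1042 W
  P_R2 = (2.5 - 0)²/60 = 0.1042 W
P_total = P_R1 + P_R2 = 0.2083 W

Final answer: 0.2083 W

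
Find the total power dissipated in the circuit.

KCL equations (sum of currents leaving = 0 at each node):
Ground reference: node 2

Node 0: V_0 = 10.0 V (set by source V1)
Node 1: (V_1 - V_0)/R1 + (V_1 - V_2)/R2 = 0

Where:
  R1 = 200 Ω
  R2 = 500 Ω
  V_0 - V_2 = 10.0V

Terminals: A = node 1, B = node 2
Nodal analysis, taking node 2 as the 0 V reference.
Source V1 fixes V_0 = 10 V.
KCL at each unknown node (sum of currents leaving = 0; resistances in Ω):
  Node 1: (V_1 - 10)/200 + (V_1 - 0)/500 = 0
Collecting terms: 0.007 × V_1 = 0.05  =>  V_1 = 7.143 V
Power in each resistor, P = (ΔV)²/R:
  P_R1 = (10 - 7.143)²/200 = 0.04082 W
  P_R2 = (7.143 - 0)²/500 = 0.102 W
P_total = P_R1 + P_R2 = 0.1429 W

Final answer: 0.1429 W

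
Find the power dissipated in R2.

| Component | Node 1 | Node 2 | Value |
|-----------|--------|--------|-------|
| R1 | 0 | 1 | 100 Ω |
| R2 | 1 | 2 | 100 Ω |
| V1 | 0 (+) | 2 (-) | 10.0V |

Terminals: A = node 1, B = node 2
Nodal analysis, taking node 2 as the 0 V reference.
Source V1 fixes V_0 = 10 V.
KCL at each unknown node (sum of currents leaving = 0; resistances in Ω):
  Node 1: (V_1 - 10)/100 + (V_1 - 0)/100 = 0
Collecting terms: 0.02 × V_1 = 0.1  =>  V_1 = 5 V
I_R2 = (V_1 - V_2)/R2 = (5 - 0)/100 = 0.05 A
P_R2 = I_R2² × R2 = (0.05)² × 100 = 0.25 W

Final answer: 0.25 W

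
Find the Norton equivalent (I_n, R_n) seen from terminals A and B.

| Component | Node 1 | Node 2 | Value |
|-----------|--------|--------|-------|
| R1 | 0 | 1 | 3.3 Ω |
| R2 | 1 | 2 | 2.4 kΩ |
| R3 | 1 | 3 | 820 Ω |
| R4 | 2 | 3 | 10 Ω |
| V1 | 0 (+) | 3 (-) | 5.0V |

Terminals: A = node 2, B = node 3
Find the Thévenin equivalent first; then I_n = V_th/R_th and R_n = R_th.
Step 1 — V_th is the open-circuit voltage V_A - V_B (nothing connected across the terminals).
Nodal analysis, taking node 3 as the 0 V reference.
Source V1 fixes V_0 = 5 V.
KCL at each unknown node (sum of currents leaving = 0; resistances in Ω):
  Node 1: (V_1 - 5)/3.3 + (V_1 - V_2)/2400 + (V_1 - 0)/820 = 0
  Node 2: (V_2 - V_1)/2400 + (V_2 - 0)/10 = 0
Collecting terms (coefficients in siemens):
  0.3047·V_1 - 0.0004167·V_2 = 1.515
  0.1004·V_2 - 0.0004167·V_1 = 0
Determinant D = (0.3047)(0.1004) - (-0.0004167)(-0.0004167) = 0.03059
V_1 = [(1.515)(0.1004) - (-0.0004167)(0)]/D = 4.973 V
V_2 = [(0.3047)(0) - (1.515)(-0.0004167)]/D = 0.02064 V
V_th = V_2 - V_3 = 0.02064 - 0 = 0.02064 V
Step 2 — R_th: zero the source — replace V1 by a short circuit (node 3 merges into node 0) — and find the resistance seen between A (node 2) and B (node 0).
Reduce the network between node 2 (A) and node 0 (B) by series/parallel combination:
  Rp1 = R1 ‖ R3 (parallel, both between nodes 0 and 1) = 1/(1/3.3 + 1/820) = 3.287 Ω
  Rs1 = R2 + Rp1 (series, joined only at node 1) = 2400 + 3.287 = 2403 Ω
  Rp2 = R4 ‖ Rs1 (parallel, both between nodes 0 and 2) = 1/(1/10 + 1/2403) = 9.959 Ω
R_th = 9.959 Ω
I_n = V_th/R_th = 0.02064/9.959 = 0.002072 A, and R_n = R_th = 9.959 Ω

Final answer: I_n = 0.002072 A, R_n = 9.959 Ω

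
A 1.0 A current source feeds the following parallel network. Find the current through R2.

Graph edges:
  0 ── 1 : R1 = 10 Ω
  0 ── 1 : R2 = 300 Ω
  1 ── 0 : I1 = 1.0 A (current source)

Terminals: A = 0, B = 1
All resistors sit directly between nodes 0 and 1, so they are in parallel and share one voltage V; the full source current 1 A splits among them.
1/R_par = 1/10 + 1/300 = 0.1033 S  =>  R_par = 9.677 Ω
V = I × R_par = 1 × 9.677 = 9.677 V
I_R2 = V/R2 = 9.677/300 = 0.03226 A

Final answer: 0.03226 A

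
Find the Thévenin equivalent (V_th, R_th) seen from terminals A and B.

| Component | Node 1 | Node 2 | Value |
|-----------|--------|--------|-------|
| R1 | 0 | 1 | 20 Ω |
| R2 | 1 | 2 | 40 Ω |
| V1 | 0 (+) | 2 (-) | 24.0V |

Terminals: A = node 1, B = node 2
Step 1 — V_th is the open-circuit voltage V_A - V_B (nothing connected across the terminals).
Nodal analysis, taking node 2 as the 0 V reference.
Source V1 fixes V_0 = 24 V.
KCL at each unknown node (sum of currents leaving = 0; resistances in Ω):
  Node 1: (V_1 - 24)/20 + (V_1 - 0)/40 = 0
Collecting terms: 0.075 × V_1 = 1.2  =>  V_1 = 16 V
V_th = V_1 - V_2 = 16 - 0 = 16 V
Step 2 — R_th: zero the source — replace V1 by a short circuit (node 2 merges into node 0) — and find the resistance seen between A (node 1) and B (node 0).
Reduce the network between node 1 (A) and node 0 (B) by series/parallel combination:
  Rp1 = R1 ‖ R2 (parallel, both between nodes 0 and 1) = 1/(1/20 + 1/40) = 13.33 Ω
R_th = 13.33 Ω

Final answer: V_th = 16 V, R_th = 13.33 Ω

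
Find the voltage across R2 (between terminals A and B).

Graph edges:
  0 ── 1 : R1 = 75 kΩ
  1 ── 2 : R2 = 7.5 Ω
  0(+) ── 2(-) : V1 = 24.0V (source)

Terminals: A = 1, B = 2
R1 and R2 are in series across V1 (node 0 → node 1 → node 2), and the output A–B is taken across R2, so this is a voltage divider.
Series current: I = V1/(R1 + R2) = 24/(75000 + 7.5) = 24/75010 = 0.00032 A
V_R2 = I × R2 = V1 × R2/(R1 + R2) = 24 × 7.5/75010 = 0.0024 V

Final answer: 0.0024 V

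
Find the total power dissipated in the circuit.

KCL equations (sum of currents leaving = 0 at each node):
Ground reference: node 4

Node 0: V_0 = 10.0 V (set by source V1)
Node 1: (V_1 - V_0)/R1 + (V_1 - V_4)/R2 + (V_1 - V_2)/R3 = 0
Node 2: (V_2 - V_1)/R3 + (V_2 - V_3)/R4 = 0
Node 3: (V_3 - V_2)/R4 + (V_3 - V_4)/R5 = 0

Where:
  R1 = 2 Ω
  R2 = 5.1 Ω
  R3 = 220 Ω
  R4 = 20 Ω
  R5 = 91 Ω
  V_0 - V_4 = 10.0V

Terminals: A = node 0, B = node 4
Nodal analysis, taking node 4 as the 0 V reference.
Source V1 fixes V_0 = 10 V.
KCL at each unknown node (sum of currents leaving = 0; resistances in Ω):
  Node 1: (V_1 - 10)/2 + (V_1 - 0)/5.1 + (V_1 - V_2)/220 = 0
  Node 2: (V_2 - V_1)/220 + (V_2 - V_3)/20 = 0
  Node 3: (V_3 - V_2)/20 + (V_3 - 0)/91 = 0
Collecting terms (coefficients in siemens):
  0.7006·V_1 - 0.004545·V_2 = 5
  0.05455·V_2 - 0.004545·V_1 - 0.05·V_3 = 0
  0.06099·V_3 - 0.05·V_2 = 0
Solving these 3 simultaneous equations (Gaussian elimination) gives:
  V_1 = 7.152 V, V_2 = 2.398 V, V_3 = 1.966 V
Power in each resistor, P = (ΔV)²/R:
  P_R1 = (10 - 7.152)²/2 = 4.055 W
  P_R2 = (7.152 - 0)²/5.1 = 10.03 W
  P_R3 = (7.152 - 2.398)²/220 = 0.1027 W
  P_R4 = (2.398 - 1.966)²/20 = 0.009338 W
  P_R5 = (1.966 - 0)²/91 = 0.04249 W
P_total = P_R1 + P_R2 + P_R3 + P_R4 + P_R5 = 14.24 W

Final answer: 14.24 W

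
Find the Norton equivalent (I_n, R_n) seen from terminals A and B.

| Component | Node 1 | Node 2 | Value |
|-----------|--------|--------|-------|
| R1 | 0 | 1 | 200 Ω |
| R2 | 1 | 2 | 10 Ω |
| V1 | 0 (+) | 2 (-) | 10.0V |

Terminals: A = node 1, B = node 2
Find the Thévenin equivalent first; then I_n = V_th/R_th and R_n = R_th.
Step 1 — V_th is the open-circuit voltage V_A - V_B (nothing connected across the terminals).
Nodal analysis, taking node 2 as the 0 V reference.
Source V1 fixes V_0 = 10 V.
KCL at each unknown node (sum of currents leaving = 0; resistances in Ω):
  Node 1: (V_1 - 10)/200 + (V_1 - 0)/10 = 0
Collecting terms: 0.105 × V_1 = 0.05  =>  V_1 = 0.4762 V
V_th = V_1 - V_2 = 0.4762 - 0 = 0.4762 V
Step 2 — R_th: zero the source — replace V1 by a short circuit (node 2 merges into node 0) — and find the resistance seen between A (node 1) and B (node 0).
Reduce the network between node 1 (A) and node 0 (B) by series/parallel combination:
  Rp1 = R1 ‖ R2 (parallel, both between nodes 0 and 1) = 1/(1/200 + 1/10) = 9.524 Ω
R_th = 9.524 Ω
I_n = V_th/R_th = 0.4762/9.524 = 0.05 A, and R_n = R_th = 9.524 Ω

Final answer: I_n = 0.05 A, R_n = 9.524 Ω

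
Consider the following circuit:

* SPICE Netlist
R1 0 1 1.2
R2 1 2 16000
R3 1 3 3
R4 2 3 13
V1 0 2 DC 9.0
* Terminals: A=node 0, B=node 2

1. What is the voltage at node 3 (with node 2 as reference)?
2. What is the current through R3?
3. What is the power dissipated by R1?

Nodal analysis, taking node 2 as the 0 V reference.
Source V1 fixes V_0 = 9 V.
KCL at each unknown node (sum of currents leaving = 0; resistances in Ω):
  Node 1: (V_1 - 9)/1.2 + (V_1 - 0)/16000 + (V_1 - V_3)/3 = 0
  Node 3: (V_3 - V_1)/3 + (V_3 - 0)/13 = 0
Collecting terms (coefficients in siemens):
  1.167·V_1 - 0.3333·V_3 = 7.5
  0.4103·V_3 - 0.3333·V_1 = 0
Determinant D = (1.167)(0.4103) - (-0.3333)(-0.3333) = 0.3675
V_1 = [(7.5)(0.4103) - (-0.3333)(0)]/D = 8.372 V
V_3 = [(1.167)(0) - (7.5)(-0.3333)]/D = 6.802 V
Part 1:
  Read off the nodal solution: V_3 = 6.802 V
Part 2:
  I_R3 = (V_1 - V_3)/R3 = (8.372 - 6.802)/3 = 0.5232 A
  Magnitude: I_R3 = 0.5232 A
Part 3:
  I_R1 = (V_0 - V_1)/R1 = (9 - 8.372)/1.2 = 0.5237 A
  P_R1 = I_R1² × R1 = (0.5237)² × 1.2 = 0.3292 W

Final answers:
1. V_3 = 6.802 V
2. I_R3 = 0.5232 A
3. P_R1 = 0.3292 W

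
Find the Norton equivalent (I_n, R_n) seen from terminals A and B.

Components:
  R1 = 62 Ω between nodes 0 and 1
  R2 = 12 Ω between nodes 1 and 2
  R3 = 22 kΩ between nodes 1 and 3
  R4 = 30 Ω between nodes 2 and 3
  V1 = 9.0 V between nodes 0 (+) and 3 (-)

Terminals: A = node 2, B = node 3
Find the Thévenin equivalent first; then I_n = V_th/R_th and R_n = R_th.
Step 1 — V_th is the open-circuit voltage V_A - V_B (nothing connected across the terminals).
Nodal analysis, taking node 3 as the 0 V reference.
Source V1 fixes V_0 = 9 V.
KCL at each unknown node (sum of currents leaving = 0; resistances in Ω):
  Node 1: (V_1 - 9)/62 + (V_1 - V_2)/12 + (V_1 - 0)/22000 = 0
  Node 2: (V_2 - V_1)/12 + (V_2 - 0)/30 = 0
Collecting terms (coefficients in siemens):
  0.09951·V_1 - 0.08333·V_2 = 0.1452
  0.1167·V_2 - 0.08333·V_1 = 0
Determinant D = (0.09951)(0.1167) - (-0.08333)(-0.08333) = 0.004665
V_1 = [(0.1452)(0.1167) - (-0.08333)(0)]/D = 3.63 V
V_2 = [(0.09951)(0) - (0.1452)(-0.08333)]/D = 2.593 V
V_th = V_2 - V_3 = 2.593 - 0 = 2.593 V
Step 2 — R_th: zero the source — replace V1 by a short circuit (node 3 merges into node 0) — and find the resistance seen between A (node 2) and B (node 0).
Reduce the network between node 2 (A) and node 0 (B) by series/parallel combination:
  Rp1 = R1 ‖ R3 (parallel, both between nodes 0 and 1) = 1/(1/62 + 1/22000) = 61.83 Ω
  Rs1 = R2 + Rp1 (series, joined only at node 1) = 12 + 61.83 = 73.83 Ω
  Rp2 = R4 ‖ Rs1 (parallel, both between nodes 0 and 2) = 1/(1/30 + 1/73.83) = 21.33 Ω
R_th = 21.33 Ω
I_n = V_th/R_th = 2.593/21.33 = 0.1216 A, and R_n = R_th = 21.33 Ω

Final answer: I_n = 0.1216 A, R_n = 21.33 Ω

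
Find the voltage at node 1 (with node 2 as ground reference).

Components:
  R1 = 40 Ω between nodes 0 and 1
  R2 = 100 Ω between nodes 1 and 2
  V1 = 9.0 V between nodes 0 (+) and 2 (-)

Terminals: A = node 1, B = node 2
Nodal analysis, taking node 2 as the 0 V reference.
Source V1 fixes V_0 = 9 V.
KCL at each unknown node (sum of currents leaving = 0; resistances in Ω):
  Node 1: (V_1 - 9)/40 + (V_1 - 0)/100 = 0
Collecting terms: 0.035 × V_1 = 0.225  =>  V_1 = 6.429 V
The requested potential is V_1 = 6.429 V.

Final answer: V_1 = 6.429 V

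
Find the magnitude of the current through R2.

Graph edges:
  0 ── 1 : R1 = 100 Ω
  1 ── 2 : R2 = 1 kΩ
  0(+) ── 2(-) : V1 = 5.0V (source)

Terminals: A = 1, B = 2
Nodal analysis, taking node 2 as the 0 V reference.
Source V1 fixes V_0 = 5 V.
KCL at each unknown node (sum of currents leaving = 0; resistances in Ω):
  Node 1: (V_1 - 5)/100 + (V_1 - 0)/1000 = 0
Collecting terms: 0.011 × V_1 = 0.05  =>  V_1 = 4.545 V
I_R2 = (V_1 - V_2)/R2 = (4.545 - 0)/1000 = 0.004545 A
|I_R2| = 0.004545 A

Final answer: |I_R2| = 0.004545 A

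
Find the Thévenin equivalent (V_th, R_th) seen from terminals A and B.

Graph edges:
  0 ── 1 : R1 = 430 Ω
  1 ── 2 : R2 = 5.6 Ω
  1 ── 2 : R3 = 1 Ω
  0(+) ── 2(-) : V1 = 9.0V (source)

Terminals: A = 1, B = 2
Step 1 — V_th is the open-circuit voltage V_A - V_B (nothing connected across the terminals).
Nodal analysis, taking node 2 as the 0 V reference.
Source V1 fixes V_0 = 9 V.
KCL at each unknown node (sum of currents leaving = 0; resistances in Ω):
  Node 1: (V_1 - 9)/430 + (V_1 - 0)/5.6 + (V_1 - 0)/1 = 0
Collecting terms: 1.181 × V_1 = 0.02093  =>  V_1 = 0.01772 V
V_th = V_1 - V_2 = 0.01772 - 0 = 0.01772 V
Step 2 — R_th: zero the source — replace V1 by a short circuit (node 2 merges into node 0) — and find the resistance seen between A (node 1) and B (node 0).
Reduce the network between node 1 (A) and node 0 (B) by series/parallel combination:
  Rp1 = R1 ‖ R2 ‖ R3 (parallel, all between nodes 0 and 1) = 1/(1/430 + 1/5.6 + 1/1) = 0.8468 Ω
R_th = 0.8468 Ω

Final answer: V_th = 0.01772 V, R_th = 0.8468 Ω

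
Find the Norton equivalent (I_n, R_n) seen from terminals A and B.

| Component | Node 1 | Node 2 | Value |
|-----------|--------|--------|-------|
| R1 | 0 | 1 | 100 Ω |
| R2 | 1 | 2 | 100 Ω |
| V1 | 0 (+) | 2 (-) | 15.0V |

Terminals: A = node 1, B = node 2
Find the Thévenin equivalent first; then I_n = V_th/R_th and R_n = R_th.
Step 1 — V_th is the open-circuit voltage V_A - V_B (nothing connected across the terminals).
Nodal analysis, taking node 2 as the 0 V reference.
Source V1 fixes V_0 = 15 V.
KCL at each unknown node (sum of currents leaving = 0; resistances in Ω):
  Node 1: (V_1 - 15)/100 + (V_1 - 0)/100 = 0
Collecting terms: 0.02 × V_1 = 0.15  =>  V_1 = 7.5 V
V_th = V_1 - V_2 = 7.5 - 0 = 7.5 V
Step 2 — R_th: zero the source — replace V1 by a short circuit (node 2 merges into node 0) — and find the resistance seen between A (node 1) and B (node 0).
Reduce the network between node 1 (A) and node 0 (B) by series/parallel combination:
  Rp1 = R1 ‖ R2 (parallel, both between nodes 0 and 1) = 1/(1/100 + 1/100) = 50 Ω
R_th = 50 Ω
I_n = V_th/R_th = 7.5/50 = 0.15 A, and R_n = R_th = 50 Ω

Final answer: I_n = 0.15 A, R_n = 50 Ω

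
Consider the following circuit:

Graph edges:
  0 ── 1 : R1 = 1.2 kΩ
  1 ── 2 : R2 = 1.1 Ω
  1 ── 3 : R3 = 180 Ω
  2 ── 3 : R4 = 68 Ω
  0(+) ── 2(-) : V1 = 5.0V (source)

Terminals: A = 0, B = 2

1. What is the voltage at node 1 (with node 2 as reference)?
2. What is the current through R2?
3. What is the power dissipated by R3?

Nodal analysis, taking node 2 as the 0 V reference.
Source V1 fixes V_0 = 5 V.
KCL at each unknown node (sum of currents leaving = 0; resistances in Ω):
  Node 1: (V_1 - 5)/1200 + (V_1 - 0)/1.1 + (V_1 - V_3)/180 = 0
  Node 3: (V_3 - V_1)/180 + (V_3 - 0)/68 = 0
Collecting terms (coefficients in siemens):
  0.9155·V_1 - 0.005556·V_3 = 0.004167
  0.02026·V_3 - 0.005556·V_1 = 0
Determinant D = (0.9155)(0.02026) - (-0.005556)(-0.005556) = 0.01852
V_1 = [(0.004167)(0.02026) - (-0.005556)(0)]/D = 0.004559 V
V_3 = [(0.9155)(0) - (0.004167)(-0.005556)]/D = 0.00125 V
Part 1:
  Read off the nodal solution: V_1 = 0.004559 V
Part 2:
  I_R2 = (V_1 - V_2)/R2 = (0.004559 - 0)/1.1 = 0.004144 A
  Magnitude: I_R2 = 0.004144 A
Part 3:
  I_R3 = (V_1 - V_3)/R3 = (0.004559 - 0.00125)/180 = 0.00001838 A
  P_R3 = I_R3² × R3 = (0.00001838)² × 180 = 0.00000006083 W

Final answers:
1. V_1 = 0.004559 V
2. I_R2 = 0.004144 A
3. P_R3 = 6.083e-08 W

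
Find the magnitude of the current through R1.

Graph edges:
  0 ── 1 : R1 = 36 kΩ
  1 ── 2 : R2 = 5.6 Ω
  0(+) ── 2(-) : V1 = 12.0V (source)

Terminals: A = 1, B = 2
Nodal analysis, taking node 2 as the 0 V reference.
Source V1 fixes V_0 = 12 V.
KCL at each unknown node (sum of currents leaving = 0; resistances in Ω):
  Node 1: (V_1 - 12)/36000 + (V_1 - 0)/5.6 = 0
Collecting terms: 0.1786 × V_1 = 0.0003333  =>  V_1 = 0.001866 V
I_R1 = (V_0 - V_1)/R1 = (12 - 0.001866)/36000 = 0.0003333 A
|I_R1| = 0.0003333 A

Final answer: |I_R1| = 0.0003333 A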